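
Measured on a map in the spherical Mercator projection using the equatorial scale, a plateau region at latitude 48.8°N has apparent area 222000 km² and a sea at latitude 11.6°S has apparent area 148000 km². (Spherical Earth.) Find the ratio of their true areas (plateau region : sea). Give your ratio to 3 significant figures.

On Mercator the areal scale is sec²φ, so true area = apparent × cos²φ.
True area of plateau region: 222000 × cos²(48.8°) = 222000 × 0.4339 = 96320 km².
True area of sea: 148000 × cos²(11.6°) = 148000 × 0.9596 = 142000 km².
Ratio = 96320 / 142000 ≈ 0.678.

0.678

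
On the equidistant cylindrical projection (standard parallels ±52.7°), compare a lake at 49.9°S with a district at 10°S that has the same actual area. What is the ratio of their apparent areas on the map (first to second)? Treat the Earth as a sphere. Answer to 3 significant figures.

1.53

In the equirectangular projection with standard parallel φ₀ = 52.7° (x = Rλ cos φ₀, y = Rφ), meridians are true-scale (h = 1) and the parallel scale is k = cos φ₀ / cos φ.
Areal scale at 49.9°: h·k = 1.000 × 0.9408 = 0.9408.
Areal scale at 10°: h·k = 1.000 × 0.6153 = 0.6153.
Ratio = 0.9408/0.6153 ≈ 1.53.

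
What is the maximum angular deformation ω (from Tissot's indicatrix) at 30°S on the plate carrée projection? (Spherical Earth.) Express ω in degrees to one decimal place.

8.2°

Plate carrée maps x = Rλ, y = Rφ. The meridian scale is h = 1 and the parallel scale is k = 1/cos φ = sec φ.
At 30°: h = 1.000, k = 1.155; principal scales a = 1.155, b = 1.000.
sin(ω/2) = (a − b)/(a + b) = 0.1547/2.155 = 0.07180, so ω = 2 arcsin(0.07180) ≈ 8.2°.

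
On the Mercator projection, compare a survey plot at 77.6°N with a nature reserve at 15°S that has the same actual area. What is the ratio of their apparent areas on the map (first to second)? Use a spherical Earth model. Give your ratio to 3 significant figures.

20.2

Mercator areal scale is sec²φ.
At 77.6°: sec²(77.6°) = 1/0.2147² = 21.69.
At 15°: sec²(15°) = 1/0.9659² = 1.072.
Ratio = 21.69/1.072 = cos²(15°)/cos²(77.6°) ≈ 20.2.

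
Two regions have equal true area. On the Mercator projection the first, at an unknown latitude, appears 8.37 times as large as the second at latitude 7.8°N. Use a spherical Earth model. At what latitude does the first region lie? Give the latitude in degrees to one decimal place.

70.0°

On Mercator, (apparent₁)/(apparent₂) = sec²φ₁ / sec²φ₂ when true areas are equal.
cos²φ₂ / cos²φ₁ = 8.37  ⇒  cos φ₁ = cos 7.8° / √8.37 = 0.9907/2.893 = 0.3425.
φ₁ = arccos(0.3425) ≈ 70.0°.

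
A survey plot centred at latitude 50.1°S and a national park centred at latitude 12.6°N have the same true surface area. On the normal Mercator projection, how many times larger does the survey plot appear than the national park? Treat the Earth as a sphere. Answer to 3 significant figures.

2.31

Mercator areal scale is sec²φ.
At 50.1°: sec²(50.1°) = 1/0.6414² = 2.430.
At 12.6°: sec²(12.6°) = 1/0.9759² = 1.050.
Ratio = 2.430/1.050 = cos²(12.6°)/cos²(50.1°) ≈ 2.31.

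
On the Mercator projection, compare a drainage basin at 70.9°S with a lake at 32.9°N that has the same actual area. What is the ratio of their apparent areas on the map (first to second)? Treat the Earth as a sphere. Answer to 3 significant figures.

6.58

On Mercator, area is exaggerated by sec²φ = 1/cos²φ.
At 70.9°: sec²(70.9°) = 1/0.3272² = 9.340.
At 32.9°: sec²(32.9°) = 1/0.8396² = 1.419.
Ratio = 9.340/1.419 = cos²(32.9°)/cos²(70.9°) ≈ 6.58.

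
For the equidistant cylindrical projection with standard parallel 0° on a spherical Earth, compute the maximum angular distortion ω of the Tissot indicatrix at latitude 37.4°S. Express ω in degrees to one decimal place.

Plate carrée maps x = Rλ, y = Rφ. The meridian scale is h = 1 and the parallel scale is k = 1/cos φ = sec φ.
At 37.4°: h = 1.000, k = 1.259; principal scales a = 1.259, b = 1.000.
sin(ω/2) = (a − b)/(a + b) = 0.2588/2.259 = 0.1146, so ω = 2 arcsin(0.1146) ≈ 13.2°.

13.2°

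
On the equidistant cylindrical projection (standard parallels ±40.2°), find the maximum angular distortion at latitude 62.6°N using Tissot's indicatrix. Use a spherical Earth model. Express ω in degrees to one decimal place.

28.7°

With standard parallel φ₀ = 40.2°, the equirectangular projection gives x = Rλ cos φ₀, y = Rφ, so h = 1 and k = cos 40.2° / cos φ.
At 62.6°: h = 1.000, k = 1.660; principal scales a = 1.660, b = 1.000.
sin(ω/2) = (a − b)/(a + b) = 0.6597/2.660 = 0.2480, so ω = 2 arcsin(0.2480) ≈ 28.7°.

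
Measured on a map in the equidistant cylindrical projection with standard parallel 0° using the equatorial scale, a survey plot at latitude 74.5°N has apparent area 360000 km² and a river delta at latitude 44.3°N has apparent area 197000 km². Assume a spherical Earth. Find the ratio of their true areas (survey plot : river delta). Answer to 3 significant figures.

Plate carrée has h = 1 and k = sec φ, giving areal scale sec φ; true area = (apparent area) · cos φ.
True area of survey plot: 360000 × cos(74.5°) = 360000 × 0.2672 = 96210 km².
True area of river delta: 197000 × cos(44.3°) = 197000 × 0.7157 = 141000 km².
Ratio = 96210 / 141000 ≈ 0.682.

0.682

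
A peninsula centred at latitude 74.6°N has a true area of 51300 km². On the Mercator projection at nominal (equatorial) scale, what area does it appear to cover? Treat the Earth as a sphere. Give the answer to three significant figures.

727000 km²

For Mercator, h = k = sec φ (a conformal cylindrical projection has a single point scale, 1/cos φ).
Areal scale = k² = sec²φ = 1/cos²(74.6°) = 1/0.2656² = 14.18.
Apparent area = 51300 × 14.18 ≈ 727000 km².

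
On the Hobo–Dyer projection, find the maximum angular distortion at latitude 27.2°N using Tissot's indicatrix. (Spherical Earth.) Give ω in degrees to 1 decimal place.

13.1°

Hobo–Dyer is a cylindrical equal-area projection with standard parallels at ±37.5°. For cylindrical equal-area with standard parallel φ₀, h = cos φ / cos φ₀ and k = cos φ₀ / cos φ, so h·k = 1.
At 27.2°: h = 1.121, k = 0.8920; principal scales a = 1.121, b = 0.8920.
sin(ω/2) = (a − b)/(a + b) = 0.2291/2.013 = 0.1138, so ω = 2 arcsin(0.1138) ≈ 13.1°.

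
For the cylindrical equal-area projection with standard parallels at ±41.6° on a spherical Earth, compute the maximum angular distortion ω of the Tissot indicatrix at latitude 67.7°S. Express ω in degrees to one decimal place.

72.4°

A cylindrical equal-area projection with standard parallel φ₀ has meridian scale h = cos φ / cos φ₀ and parallel scale k = cos φ₀ / cos φ (so areas are preserved, h·k = 1).
At 67.7°: h = 0.5074, k = 1.971; principal scales a = 1.971, b = 0.5074.
sin(ω/2) = (a − b)/(a + b) = 1.463/2.478 = 0.5905, so ω = 2 arcsin(0.5905) ≈ 72.4°.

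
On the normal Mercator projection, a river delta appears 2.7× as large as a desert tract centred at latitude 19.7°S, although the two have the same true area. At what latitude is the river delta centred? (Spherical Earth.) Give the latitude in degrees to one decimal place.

55.0°

On Mercator, (apparent₁)/(apparent₂) = sec²φ₁ / sec²φ₂ when true areas are equal.
cos²φ₂ / cos²φ₁ = 2.7  ⇒  cos φ₁ = cos 19.7° / √2.7 = 0.9415/1.643 = 0.5730.
φ₁ = arccos(0.5730) ≈ 55.0°.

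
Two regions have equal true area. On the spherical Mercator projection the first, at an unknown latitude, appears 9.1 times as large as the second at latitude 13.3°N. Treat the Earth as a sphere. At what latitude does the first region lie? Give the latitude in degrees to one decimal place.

For equal true areas on Mercator, apparent areas scale as sec²φ, so the ratio is cos²φ₂ / cos²φ₁.
cos²φ₂ / cos²φ₁ = 9.1  ⇒  cos φ₁ = cos 13.3° / √9.1 = 0.9732/3.017 = 0.3226.
φ₁ = arccos(0.3226) ≈ 71.2°.

71.2°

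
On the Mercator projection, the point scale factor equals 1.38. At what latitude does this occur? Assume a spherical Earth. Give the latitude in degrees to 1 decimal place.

Mercator scale is k = sec φ = 1/cos φ.
1/cos φ = 1.38  ⇒  cos φ = 0.7246  ⇒  φ = arccos(0.7246) ≈ 43.6°.

43.6°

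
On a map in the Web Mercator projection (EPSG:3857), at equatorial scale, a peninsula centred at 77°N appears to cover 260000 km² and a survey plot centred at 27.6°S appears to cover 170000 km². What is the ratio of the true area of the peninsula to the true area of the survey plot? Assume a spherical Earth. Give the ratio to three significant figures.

Since Mercator area scale is 1/cos²φ, the true area equals the apparent area multiplied by cos²φ.
True area of peninsula: 260000 × cos²(77°) = 260000 × 0.05060 = 13160 km².
True area of survey plot: 170000 × cos²(27.6°) = 170000 × 0.7854 = 133500 km².
Ratio = 13160 / 133500 ≈ 0.0985.

0.0985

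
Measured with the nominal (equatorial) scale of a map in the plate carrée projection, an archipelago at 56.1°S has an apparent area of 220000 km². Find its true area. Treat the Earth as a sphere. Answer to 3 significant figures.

123000 km²

Plate carrée maps x = Rλ, y = Rφ. The meridian scale is h = 1 and the parallel scale is k = 1/cos φ = sec φ.
Areal scale = h·k = 1 × sec φ; at 56.1°, h = 1.000, k = 1.793, so h·k = 1.793.
True area = apparent / (areal scale) = 220000 / 1.793 ≈ 123000 km².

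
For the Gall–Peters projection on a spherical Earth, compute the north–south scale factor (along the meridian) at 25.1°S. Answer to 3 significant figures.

Gall–Peters is a cylindrical equal-area projection with standard parallels at ±45°. Cylindrical equal-area (φ₀ = 45°): h = cos φ / cos 45° along meridians, k = cos 45° / cos φ along parallels; h·k = 1.
h = cos 25.1° / cos 45° = 0.9056/0.7071 = 1.281.

1.28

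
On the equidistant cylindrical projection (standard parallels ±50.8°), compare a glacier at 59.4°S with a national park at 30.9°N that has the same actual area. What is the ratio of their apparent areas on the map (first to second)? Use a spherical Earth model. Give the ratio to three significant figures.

The equidistant cylindrical projection with φ₀ = 50.8° has h = 1 (meridians true) and k = cos φ₀ / cos φ along parallels.
Areal scale at 59.4°: h·k = 1.000 × 1.242 = 1.242.
Areal scale at 30.9°: h·k = 1.000 × 0.7366 = 0.7366.
Ratio = 1.242/0.7366 ≈ 1.69.

1.69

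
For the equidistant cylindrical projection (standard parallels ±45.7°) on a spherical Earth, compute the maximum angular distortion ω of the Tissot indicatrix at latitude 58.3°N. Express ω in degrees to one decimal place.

The equidistant cylindrical projection with φ₀ = 45.7° has h = 1 (meridians true) and k = cos φ₀ / cos φ along parallels.
At 58.3°: h = 1.000, k = 1.329; principal scales a = 1.329, b = 1.000.
sin(ω/2) = (a − b)/(a + b) = 0.3291/2.329 = 0.1413, so ω = 2 arcsin(0.1413) ≈ 16.2°.

16.2°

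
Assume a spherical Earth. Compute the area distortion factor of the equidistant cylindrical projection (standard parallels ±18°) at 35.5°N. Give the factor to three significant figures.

1.17

The equidistant cylindrical projection with φ₀ = 18° has h = 1 (meridians true) and k = cos φ₀ / cos φ along parallels.
Areal scale = h·k = 1 × cos φ₀ / cos φ; at 35.5°, h = 1.000, k = 1.168, so h·k = 1.168.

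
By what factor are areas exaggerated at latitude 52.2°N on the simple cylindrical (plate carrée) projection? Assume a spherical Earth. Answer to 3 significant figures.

1.63

In the plate carrée (x = Rλ, y = Rφ), meridians are true-scale (h = 1) and parallels are stretched by k = sec φ.
Areal scale = h·k = 1 × sec φ; at 52.2°, h = 1.000, k = 1.632, so h·k = 1.632.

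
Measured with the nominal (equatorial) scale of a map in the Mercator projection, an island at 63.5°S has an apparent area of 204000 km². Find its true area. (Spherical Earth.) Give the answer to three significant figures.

40600 km²

For Mercator, h = k = sec φ (a conformal cylindrical projection has a single point scale, 1/cos φ).
Areal scale = k² = sec²φ = 1/cos²(63.5°) = 1/0.4462² = 5.023.
True area = apparent / (areal scale) = 204000 / 5.023 ≈ 40600 km².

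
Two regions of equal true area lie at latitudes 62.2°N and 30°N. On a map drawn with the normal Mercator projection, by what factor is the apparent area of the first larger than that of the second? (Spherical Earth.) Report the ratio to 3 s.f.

Mercator areal scale is sec²φ.
At 62.2°: sec²(62.2°) = 1/0.4664² = 4.597.
At 30°: sec²(30°) = 1/0.8660² = 1.333.
Ratio = 4.597/1.333 = cos²(30°)/cos²(62.2°) ≈ 3.45.

3.45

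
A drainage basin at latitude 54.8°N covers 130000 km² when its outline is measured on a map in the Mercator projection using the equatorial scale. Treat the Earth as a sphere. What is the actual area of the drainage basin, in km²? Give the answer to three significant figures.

43200 km²

The Mercator projection is conformal; its linear scale factor is the same in every direction and equals sec φ = 1/cos φ.
Areal scale = k² = sec²φ = 1/cos²(54.8°) = 1/0.5764² = 3.010.
True area = apparent / (areal scale) = 130000 / 3.010 ≈ 43200 km².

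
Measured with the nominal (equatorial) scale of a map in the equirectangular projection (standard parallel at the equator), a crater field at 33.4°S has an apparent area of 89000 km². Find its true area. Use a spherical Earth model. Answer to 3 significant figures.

For the equirectangular projection with φ₀ = 0 (plate carrée), h = 1 along meridians and k = sec φ along parallels.
Areal scale = h·k = 1 × sec φ; at 33.4°, h = 1.000, k = 1.198, so h·k = 1.198.
True area = apparent / (areal scale) = 89000 / 1.198 ≈ 74300 km².

74300 km²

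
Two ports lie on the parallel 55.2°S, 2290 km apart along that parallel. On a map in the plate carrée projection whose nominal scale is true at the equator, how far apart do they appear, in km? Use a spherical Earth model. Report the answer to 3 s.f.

4010 km

Plate carrée maps x = Rλ, y = Rφ. The meridian scale is h = 1 and the parallel scale is k = 1/cos φ = sec φ.
Along the parallel, k = sec 55.2° = 1/0.5707 = 1.752.
Map distance = 2290 × 1.752 ≈ 4010 km.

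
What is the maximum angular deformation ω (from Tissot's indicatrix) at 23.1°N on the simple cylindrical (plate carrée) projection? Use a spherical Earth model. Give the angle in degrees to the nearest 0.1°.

For the equirectangular projection with φ₀ = 0 (plate carrée), h = 1 along meridians and k = sec φ along parallels.
At 23.1°: h = 1.000, k = 1.087; principal scales a = 1.087, b = 1.000.
sin(ω/2) = (a − b)/(a + b) = 0.08717/2.087 = 0.04176, so ω = 2 arcsin(0.04176) ≈ 4.8°.

4.8°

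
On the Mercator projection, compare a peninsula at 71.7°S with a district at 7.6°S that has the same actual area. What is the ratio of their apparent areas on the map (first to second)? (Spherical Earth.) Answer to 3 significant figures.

Mercator is conformal with k = sec φ, so areal scale = k² = sec²φ.
At 71.7°: sec²(71.7°) = 1/0.3140² = 10.14.
At 7.6°: sec²(7.6°) = 1/0.9912² = 1.018.
Ratio = 10.14/1.018 = cos²(7.6°)/cos²(71.7°) ≈ 9.97.

9.97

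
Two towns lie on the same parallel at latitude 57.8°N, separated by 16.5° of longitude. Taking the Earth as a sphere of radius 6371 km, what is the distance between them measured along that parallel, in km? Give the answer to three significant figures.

978 km

Arc length along a parallel = R cos φ · Δλ (with Δλ in radians).
= 6371 × cos 57.8° × (16.5° × π/180) = 6371 × 0.5329 × 0.2880 ≈ 978 km.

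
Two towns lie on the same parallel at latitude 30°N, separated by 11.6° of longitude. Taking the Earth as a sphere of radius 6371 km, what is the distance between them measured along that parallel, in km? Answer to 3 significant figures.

Arc length along a parallel = R cos φ · Δλ (with Δλ in radians).
= 6371 × cos 30° × (11.6° × π/180) = 6371 × 0.8660 × 0.2025 ≈ 1120 km.

1120 km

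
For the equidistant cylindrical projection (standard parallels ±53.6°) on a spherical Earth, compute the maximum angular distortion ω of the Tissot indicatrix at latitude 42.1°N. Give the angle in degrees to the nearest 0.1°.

In the equirectangular projection with standard parallel φ₀ = 53.6° (x = Rλ cos φ₀, y = Rφ), meridians are true-scale (h = 1) and the parallel scale is k = cos φ₀ / cos φ.
At 42.1°: h = 1.000, k = 0.7998; principal scales a = 1.000, b = 0.7998.
sin(ω/2) = (a − b)/(a + b) = 0.2002/1.800 = 0.1112, so ω = 2 arcsin(0.1112) ≈ 12.8°.

12.8°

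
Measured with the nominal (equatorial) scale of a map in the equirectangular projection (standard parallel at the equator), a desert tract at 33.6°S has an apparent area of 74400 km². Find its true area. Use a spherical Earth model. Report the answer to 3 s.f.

62000 km²

In the plate carrée (x = Rλ, y = Rφ), meridians are true-scale (h = 1) and parallels are stretched by k = sec φ.
Areal scale = h·k = 1 × sec φ; at 33.6°, h = 1.000, k = 1.201, so h·k = 1.201.
True area = apparent / (areal scale) = 74400 / 1.201 ≈ 62000 km².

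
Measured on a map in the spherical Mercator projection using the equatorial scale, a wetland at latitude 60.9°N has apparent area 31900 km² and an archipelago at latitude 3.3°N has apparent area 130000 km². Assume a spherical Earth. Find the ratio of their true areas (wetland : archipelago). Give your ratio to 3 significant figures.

Mercator's areal exaggeration is sec²φ; hence true area = (apparent area) · cos²φ.
True area of wetland: 31900 × cos²(60.9°) = 31900 × 0.2365 = 7545 km².
True area of archipelago: 130000 × cos²(3.3°) = 130000 × 0.9967 = 129600 km².
Ratio = 7545 / 129600 ≈ 0.0582.

0.0582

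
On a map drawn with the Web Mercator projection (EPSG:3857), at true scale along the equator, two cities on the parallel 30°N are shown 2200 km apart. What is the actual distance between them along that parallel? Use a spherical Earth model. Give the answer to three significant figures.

For Mercator, h = k = sec φ (a conformal cylindrical projection has a single point scale, 1/cos φ).
Along the parallel at 30°, map distances are exaggerated by k = sec 30° = 1.155.
True distance = 2200 / 1.155 = 2200 × cos 30° ≈ 1910 km.

1910 km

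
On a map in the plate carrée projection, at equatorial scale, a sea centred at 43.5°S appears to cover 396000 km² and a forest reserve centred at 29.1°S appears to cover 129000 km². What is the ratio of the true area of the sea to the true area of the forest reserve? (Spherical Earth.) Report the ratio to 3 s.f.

On the plate carrée, areal scale = h·k = 1 × sec φ, so true area = apparent × cos φ.
True area of sea: 396000 × cos(43.5°) = 396000 × 0.7254 = 287200 km².
True area of forest reserve: 129000 × cos(29.1°) = 129000 × 0.8738 = 112700 km².
Ratio = 287200 / 112700 ≈ 2.55.

2.55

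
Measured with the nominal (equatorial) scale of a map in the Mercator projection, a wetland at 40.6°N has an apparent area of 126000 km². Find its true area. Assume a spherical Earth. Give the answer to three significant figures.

72600 km²

Mercator is conformal, so the point scale is isotropic: h = k = sec φ = 1/cos φ.
Areal scale = k² = sec²φ = 1/cos²(40.6°) = 1/0.7593² = 1.735.
True area = apparent / (areal scale) = 126000 / 1.735 ≈ 72600 km².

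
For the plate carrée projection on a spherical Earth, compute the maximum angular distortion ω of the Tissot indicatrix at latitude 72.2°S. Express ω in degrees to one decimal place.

64.2°

In the plate carrée (x = Rλ, y = Rφ), meridians are true-scale (h = 1) and parallels are stretched by k = sec φ.
At 72.2°: h = 1.000, k = 3.271; principal scales a = 3.271, b = 1.000.
sin(ω/2) = (a − b)/(a + b) = 2.271/4.271 = 0.5318, so ω = 2 arcsin(0.5318) ≈ 64.2°.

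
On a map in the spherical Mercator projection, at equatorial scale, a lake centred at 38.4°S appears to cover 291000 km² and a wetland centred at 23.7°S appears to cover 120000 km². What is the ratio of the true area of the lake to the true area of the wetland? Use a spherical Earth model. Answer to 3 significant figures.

Since Mercator area scale is 1/cos²φ, the true area equals the apparent area multiplied by cos²φ.
True area of lake: 291000 × cos²(38.4°) = 291000 × 0.6142 = 178700 km².
True area of wetland: 120000 × cos²(23.7°) = 120000 × 0.8384 = 100600 km².
Ratio = 178700 / 100600 ≈ 1.78.

1.78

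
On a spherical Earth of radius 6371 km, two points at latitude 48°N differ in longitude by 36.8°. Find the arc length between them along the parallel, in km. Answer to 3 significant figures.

2740 km

Arc length along a parallel = R cos φ · Δλ (with Δλ in radians).
= 6371 × cos 48° × (36.8° × π/180) = 6371 × 0.6691 × 0.6423 ≈ 2740 km.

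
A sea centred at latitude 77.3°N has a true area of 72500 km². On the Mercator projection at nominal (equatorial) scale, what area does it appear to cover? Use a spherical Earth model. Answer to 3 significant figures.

1500000 km²

The Mercator projection is conformal; its linear scale factor is the same in every direction and equals sec φ = 1/cos φ.
Areal scale = k² = sec²φ = 1/cos²(77.3°) = 1/0.2198² = 20.69.
Apparent area = 72500 × 20.69 ≈ 1500000 km².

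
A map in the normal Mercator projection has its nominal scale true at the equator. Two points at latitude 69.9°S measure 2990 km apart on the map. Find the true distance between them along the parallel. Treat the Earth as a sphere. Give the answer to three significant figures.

1030 km

The Mercator projection is conformal; its linear scale factor is the same in every direction and equals sec φ = 1/cos φ.
Along the parallel at 69.9°, map distances are exaggerated by k = sec 69.9° = 2.910.
True distance = 2990 / 2.910 = 2990 × cos 69.9° ≈ 1030 km.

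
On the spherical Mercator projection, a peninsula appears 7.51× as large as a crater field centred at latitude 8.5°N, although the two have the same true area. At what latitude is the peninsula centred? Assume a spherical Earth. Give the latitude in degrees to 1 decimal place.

On Mercator, (apparent₁)/(apparent₂) = sec²φ₁ / sec²φ₂ when true areas are equal.
cos²φ₂ / cos²φ₁ = 7.51  ⇒  cos φ₁ = cos 8.5° / √7.51 = 0.9890/2.740 = 0.3609.
φ₁ = arccos(0.3609) ≈ 68.8°.

68.8°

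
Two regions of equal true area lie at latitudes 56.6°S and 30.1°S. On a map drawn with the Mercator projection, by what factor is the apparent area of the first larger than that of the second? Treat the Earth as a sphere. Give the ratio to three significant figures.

2.47

On Mercator, area is exaggerated by sec²φ = 1/cos²φ.
At 56.6°: sec²(56.6°) = 1/0.5505² = 3.300.
At 30.1°: sec²(30.1°) = 1/0.8652² = 1.336.
Ratio = 3.300/1.336 = cos²(30.1°)/cos²(56.6°) ≈ 2.47.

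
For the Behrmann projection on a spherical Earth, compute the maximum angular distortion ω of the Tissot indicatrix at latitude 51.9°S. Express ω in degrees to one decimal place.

Behrmann is a cylindrical equal-area projection with standard parallels at ±30°. A cylindrical equal-area projection with standard parallel φ₀ has meridian scale h = cos φ / cos φ₀ and parallel scale k = cos φ₀ / cos φ (so areas are preserved, h·k = 1).
At 51.9°: h = 0.7125, k = 1.404; principal scales a = 1.404, b = 0.7125.
sin(ω/2) = (a − b)/(a + b) = 0.6910/2.116 = 0.3266, so ω = 2 arcsin(0.3266) ≈ 38.1°.

38.1°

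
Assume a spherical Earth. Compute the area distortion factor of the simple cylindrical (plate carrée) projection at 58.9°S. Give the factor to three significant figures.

In the plate carrée (x = Rλ, y = Rφ), meridians are true-scale (h = 1) and parallels are stretched by k = sec φ.
Areal scale = h·k = 1 × sec φ; at 58.9°, h = 1.000, k = 1.936, so h·k = 1.936.

1.94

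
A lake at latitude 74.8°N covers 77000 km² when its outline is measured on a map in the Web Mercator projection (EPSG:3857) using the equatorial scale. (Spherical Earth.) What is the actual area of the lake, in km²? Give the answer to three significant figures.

For Mercator, h = k = sec φ (a conformal cylindrical projection has a single point scale, 1/cos φ).
Areal scale = k² = sec²φ = 1/cos²(74.8°) = 1/0.2622² = 14.55.
True area = apparent / (areal scale) = 77000 / 14.55 ≈ 5290 km².

5290 km²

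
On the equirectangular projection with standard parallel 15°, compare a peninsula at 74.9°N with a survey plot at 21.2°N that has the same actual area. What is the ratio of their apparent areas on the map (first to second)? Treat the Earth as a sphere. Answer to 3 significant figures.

3.58

The equidistant cylindrical projection with φ₀ = 15° has h = 1 (meridians true) and k = cos φ₀ / cos φ along parallels.
Areal scale at 74.9°: h·k = 1.000 × 3.708 = 3.708.
Areal scale at 21.2°: h·k = 1.000 × 1.036 = 1.036.
Ratio = 3.708/1.036 ≈ 3.58.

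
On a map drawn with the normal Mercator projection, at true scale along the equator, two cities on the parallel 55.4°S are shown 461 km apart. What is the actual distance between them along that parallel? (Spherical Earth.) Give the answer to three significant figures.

262 km

For Mercator, h = k = sec φ (a conformal cylindrical projection has a single point scale, 1/cos φ).
Along the parallel at 55.4°, map distances are exaggerated by k = sec 55.4° = 1.761.
True distance = 461 / 1.761 = 461 × cos 55.4° ≈ 262 km.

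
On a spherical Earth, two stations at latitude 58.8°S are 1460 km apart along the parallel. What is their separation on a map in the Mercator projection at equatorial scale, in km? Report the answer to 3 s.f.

For Mercator, h = k = sec φ (a conformal cylindrical projection has a single point scale, 1/cos φ).
Along the parallel, k = sec 58.8° = 1/0.5180 = 1.930.
Map distance = 1460 × 1.930 ≈ 2820 km.

2820 km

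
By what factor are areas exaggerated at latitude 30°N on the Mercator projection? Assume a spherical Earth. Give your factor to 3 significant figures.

1.33

Mercator is conformal, so the point scale is isotropic: h = k = sec φ = 1/cos φ.
Areal scale = k² = sec²φ = 1/cos²(30°) = 1/0.8660² = 1.333.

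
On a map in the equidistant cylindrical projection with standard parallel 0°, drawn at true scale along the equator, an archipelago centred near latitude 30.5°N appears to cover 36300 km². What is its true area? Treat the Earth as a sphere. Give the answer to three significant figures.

31300 km²

Plate carrée maps x = Rλ, y = Rφ. The meridian scale is h = 1 and the parallel scale is k = 1/cos φ = sec φ.
Areal scale = h·k = 1 × sec φ; at 30.5°, h = 1.000, k = 1.161, so h·k = 1.161.
True area = apparent / (areal scale) = 36300 / 1.161 ≈ 31300 km².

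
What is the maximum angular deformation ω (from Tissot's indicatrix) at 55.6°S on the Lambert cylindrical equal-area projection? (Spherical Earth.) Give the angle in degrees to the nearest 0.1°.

62.1°

The Lambert cylindrical equal-area projection is the cylindrical equal-area projection with its standard parallel at the equator (φ₀ = 0). For cylindrical equal-area with standard parallel φ₀, h = cos φ / cos φ₀ and k = cos φ₀ / cos φ, so h·k = 1.
At 55.6°: h = 0.5650, k = 1.770; principal scales a = 1.770, b = 0.5650.
sin(ω/2) = (a − b)/(a + b) = 1.205/2.335 = 0.5161, so ω = 2 arcsin(0.5161) ≈ 62.1°.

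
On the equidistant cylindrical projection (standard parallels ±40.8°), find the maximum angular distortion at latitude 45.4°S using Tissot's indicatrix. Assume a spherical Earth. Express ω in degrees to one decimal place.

With standard parallel φ₀ = 40.8°, the equirectangular projection gives x = Rλ cos φ₀, y = Rφ, so h = 1 and k = cos 40.8° / cos φ.
At 45.4°: h = 1.000, k = 1.078; principal scales a = 1.078, b = 1.000.
sin(ω/2) = (a − b)/(a + b) = 0.07811/2.078 = 0.03758, so ω = 2 arcsin(0.03758) ≈ 4.3°.

4.3°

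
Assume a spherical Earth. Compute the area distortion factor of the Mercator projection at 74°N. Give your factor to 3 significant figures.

For Mercator, h = k = sec φ (a conformal cylindrical projection has a single point scale, 1/cos φ).
Areal scale = k² = sec²φ = 1/cos²(74°) = 1/0.2756² = 13.16.

13.2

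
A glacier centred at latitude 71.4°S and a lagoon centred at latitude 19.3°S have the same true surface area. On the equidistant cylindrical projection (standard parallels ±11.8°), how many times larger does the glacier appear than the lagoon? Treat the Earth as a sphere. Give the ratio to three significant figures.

The equidistant cylindrical projection with φ₀ = 11.8° has h = 1 (meridians true) and k = cos φ₀ / cos φ along parallels.
Areal scale at 71.4°: h·k = 1.000 × 3.069 = 3.069.
Areal scale at 19.3°: h·k = 1.000 × 1.037 = 1.037.
Ratio = 3.069/1.037 ≈ 2.96.

2.96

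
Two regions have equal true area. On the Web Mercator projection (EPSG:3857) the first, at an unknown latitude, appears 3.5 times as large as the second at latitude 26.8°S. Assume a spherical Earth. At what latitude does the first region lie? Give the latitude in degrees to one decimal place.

61.5°

For equal true areas on Mercator, apparent areas scale as sec²φ, so the ratio is cos²φ₂ / cos²φ₁.
cos²φ₂ / cos²φ₁ = 3.5  ⇒  cos φ₁ = cos 26.8° / √3.5 = 0.8926/1.871 = 0.4771.
φ₁ = arccos(0.4771) ≈ 61.5°.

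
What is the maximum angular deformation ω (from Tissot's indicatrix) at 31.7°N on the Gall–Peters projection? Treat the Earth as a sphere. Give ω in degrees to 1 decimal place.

21.1°

The Gall–Peters projection is cylindrical equal-area with φ₀ = 45°. A cylindrical equal-area projection with standard parallel φ₀ has meridian scale h = cos φ / cos φ₀ and parallel scale k = cos φ₀ / cos φ (so areas are preserved, h·k = 1).
At 31.7°: h = 1.203, k = 0.8311; principal scales a = 1.203, b = 0.8311.
sin(ω/2) = (a − b)/(a + b) = 0.3721/2.034 = 0.1829, so ω = 2 arcsin(0.1829) ≈ 21.1°.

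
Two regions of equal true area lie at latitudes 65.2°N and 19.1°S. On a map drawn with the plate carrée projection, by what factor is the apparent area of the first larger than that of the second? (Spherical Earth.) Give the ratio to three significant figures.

Plate carrée maps x = Rλ, y = Rφ. The meridian scale is h = 1 and the parallel scale is k = 1/cos φ = sec φ.
Areal scale at 65.2°: h·k = 1.000 × 2.384 = 2.384.
Areal scale at 19.1°: h·k = 1.000 × 1.058 = 1.058.
Ratio = 2.384/1.058 ≈ 2.25.

2.25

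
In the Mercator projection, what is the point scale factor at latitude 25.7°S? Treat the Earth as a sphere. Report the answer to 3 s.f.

1.11

The Mercator projection is conformal; its linear scale factor is the same in every direction and equals sec φ = 1/cos φ.
k = 1/cos 25.7° = 1/0.9011 = 1.110.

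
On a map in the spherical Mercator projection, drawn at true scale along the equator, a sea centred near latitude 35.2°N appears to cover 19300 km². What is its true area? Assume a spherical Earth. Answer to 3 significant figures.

Mercator is conformal, so the point scale is isotropic: h = k = sec φ = 1/cos φ.
Areal scale = k² = sec²φ = 1/cos²(35.2°) = 1/0.8171² = 1.498.
True area = apparent / (areal scale) = 19300 / 1.498 ≈ 12900 km².

12900 km²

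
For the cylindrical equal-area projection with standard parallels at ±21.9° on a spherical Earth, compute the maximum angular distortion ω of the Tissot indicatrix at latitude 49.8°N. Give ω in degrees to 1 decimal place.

A cylindrical equal-area projection with standard parallel φ₀ has meridian scale h = cos φ / cos φ₀ and parallel scale k = cos φ₀ / cos φ (so areas are preserved, h·k = 1).
At 49.8°: h = 0.6957, k = 1.437; principal scales a = 1.437, b = 0.6957.
sin(ω/2) = (a − b)/(a + b) = 0.7418/2.133 = 0.3478, so ω = 2 arcsin(0.3478) ≈ 40.7°.

40.7°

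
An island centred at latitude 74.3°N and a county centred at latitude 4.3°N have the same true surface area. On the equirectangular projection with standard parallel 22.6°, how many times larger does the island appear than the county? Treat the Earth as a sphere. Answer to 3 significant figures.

3.69

With standard parallel φ₀ = 22.6°, the equirectangular projection gives x = Rλ cos φ₀, y = Rφ, so h = 1 and k = cos 22.6° / cos φ.
Areal scale at 74.3°: h·k = 1.000 × 3.412 = 3.412.
Areal scale at 4.3°: h·k = 1.000 × 0.9258 = 0.9258.
Ratio = 3.412/0.9258 ≈ 3.69.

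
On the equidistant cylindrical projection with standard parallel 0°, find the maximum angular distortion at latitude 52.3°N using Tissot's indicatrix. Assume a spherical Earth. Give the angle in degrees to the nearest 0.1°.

27.9°

In the plate carrée (x = Rλ, y = Rφ), meridians are true-scale (h = 1) and parallels are stretched by k = sec φ.
At 52.3°: h = 1.000, k = 1.635; principal scales a = 1.635, b = 1.000.
sin(ω/2) = (a − b)/(a + b) = 0.6353/2.635 = 0.2411, so ω = 2 arcsin(0.2411) ≈ 27.9°.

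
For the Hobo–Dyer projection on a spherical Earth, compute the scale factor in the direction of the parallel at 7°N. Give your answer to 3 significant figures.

0.799

Hobo–Dyer is a cylindrical equal-area projection with standard parallels at ±37.5°. For cylindrical equal-area with standard parallel φ₀, h = cos φ / cos φ₀ and k = cos φ₀ / cos φ, so h·k = 1.
k = cos 37.5° / cos 7° = 0.7934/0.9925 = 0.7993.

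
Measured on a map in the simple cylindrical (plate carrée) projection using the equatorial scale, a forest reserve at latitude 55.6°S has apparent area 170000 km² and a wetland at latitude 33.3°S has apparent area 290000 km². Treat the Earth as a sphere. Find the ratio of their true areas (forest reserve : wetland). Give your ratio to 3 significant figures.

0.396

Plate carrée has h = 1 and k = sec φ, giving areal scale sec φ; true area = (apparent area) · cos φ.
True area of forest reserve: 170000 × cos(55.6°) = 170000 × 0.5650 = 96040 km².
True area of wetland: 290000 × cos(33.3°) = 290000 × 0.8358 = 242400 km².
Ratio = 96040 / 242400 ≈ 0.396.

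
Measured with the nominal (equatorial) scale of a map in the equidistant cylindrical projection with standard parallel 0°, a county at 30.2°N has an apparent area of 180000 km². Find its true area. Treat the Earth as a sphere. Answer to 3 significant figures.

156000 km²

Plate carrée maps x = Rλ, y = Rφ. The meridian scale is h = 1 and the parallel scale is k = 1/cos φ = sec φ.
Areal scale = h·k = 1 × sec φ; at 30.2°, h = 1.000, k = 1.157, so h·k = 1.157.
True area = apparent / (areal scale) = 180000 / 1.157 ≈ 156000 km².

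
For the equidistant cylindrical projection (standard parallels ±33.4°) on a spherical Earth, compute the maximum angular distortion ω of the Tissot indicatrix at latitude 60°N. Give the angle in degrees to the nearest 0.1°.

29.1°

In the equirectangular projection with standard parallel φ₀ = 33.4° (x = Rλ cos φ₀, y = Rφ), meridians are true-scale (h = 1) and the parallel scale is k = cos φ₀ / cos φ.
At 60°: h = 1.000, k = 1.670; principal scales a = 1.670, b = 1.000.
sin(ω/2) = (a − b)/(a + b) = 0.6697/2.670 = 0.2509, so ω = 2 arcsin(0.2509) ≈ 29.1°.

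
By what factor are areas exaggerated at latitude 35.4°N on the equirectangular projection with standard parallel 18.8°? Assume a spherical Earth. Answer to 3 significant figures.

1.16

In the equirectangular projection with standard parallel φ₀ = 18.8° (x = Rλ cos φ₀, y = Rφ), meridians are true-scale (h = 1) and the parallel scale is k = cos φ₀ / cos φ.
Areal scale = h·k = 1 × cos φ₀ / cos φ; at 35.4°, h = 1.000, k = 1.161, so h·k = 1.161.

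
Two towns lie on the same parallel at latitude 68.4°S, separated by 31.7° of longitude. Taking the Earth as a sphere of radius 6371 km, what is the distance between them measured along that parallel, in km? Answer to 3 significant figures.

Arc length along a parallel = R cos φ · Δλ (with Δλ in radians).
= 6371 × cos 68.4° × (31.7° × π/180) = 6371 × 0.3681 × 0.5533 ≈ 1300 km.

1300 km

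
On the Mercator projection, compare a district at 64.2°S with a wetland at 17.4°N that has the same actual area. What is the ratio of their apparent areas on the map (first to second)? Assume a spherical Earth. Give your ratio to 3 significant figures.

Mercator areal scale is sec²φ.
At 64.2°: sec²(64.2°) = 1/0.4352² = 5.279.
At 17.4°: sec²(17.4°) = 1/0.9542² = 1.098.
Ratio = 5.279/1.098 = cos²(17.4°)/cos²(64.2°) ≈ 4.81.

4.81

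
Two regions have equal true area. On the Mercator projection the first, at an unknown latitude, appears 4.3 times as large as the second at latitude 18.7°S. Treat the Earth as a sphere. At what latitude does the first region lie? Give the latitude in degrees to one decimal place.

On Mercator, (apparent₁)/(apparent₂) = sec²φ₁ / sec²φ₂ when true areas are equal.
cos²φ₂ / cos²φ₁ = 4.3  ⇒  cos φ₁ = cos 18.7° / √4.3 = 0.9472/2.074 = 0.4568.
φ₁ = arccos(0.4568) ≈ 62.8°.

62.8°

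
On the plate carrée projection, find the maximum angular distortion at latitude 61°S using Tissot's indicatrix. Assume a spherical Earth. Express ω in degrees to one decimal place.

In the plate carrée (x = Rλ, y = Rφ), meridians are true-scale (h = 1) and parallels are stretched by k = sec φ.
At 61°: h = 1.000, k = 2.063; principal scales a = 2.063, b = 1.000.
sin(ω/2) = (a − b)/(a + b) = 1.063/3.063 = 0.3470, so ω = 2 arcsin(0.3470) ≈ 40.6°.

40.6°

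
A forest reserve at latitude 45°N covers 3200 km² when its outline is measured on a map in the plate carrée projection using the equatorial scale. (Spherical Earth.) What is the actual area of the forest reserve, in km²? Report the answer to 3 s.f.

2260 km²

For the equirectangular projection with φ₀ = 0 (plate carrée), h = 1 along meridians and k = sec φ along parallels.
Areal scale = h·k = 1 × sec φ; at 45°, h = 1.000, k = 1.414, so h·k = 1.414.
True area = apparent / (areal scale) = 3200 / 1.414 ≈ 2260 km².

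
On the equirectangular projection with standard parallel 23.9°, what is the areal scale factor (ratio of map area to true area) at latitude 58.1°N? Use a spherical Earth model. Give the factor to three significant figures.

In the equirectangular projection with standard parallel φ₀ = 23.9° (x = Rλ cos φ₀, y = Rφ), meridians are true-scale (h = 1) and the parallel scale is k = cos φ₀ / cos φ.
Areal scale = h·k = 1 × cos φ₀ / cos φ; at 58.1°, h = 1.000, k = 1.730, so h·k = 1.730.

1.73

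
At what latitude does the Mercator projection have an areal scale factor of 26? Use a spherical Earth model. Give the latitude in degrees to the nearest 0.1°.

78.7°

Mercator areal scale is sec²φ.
sec²φ = 26  ⇒  cos²φ = 0.03846  ⇒  cos φ = 0.1961.
φ = arccos(0.1961) ≈ 78.7°.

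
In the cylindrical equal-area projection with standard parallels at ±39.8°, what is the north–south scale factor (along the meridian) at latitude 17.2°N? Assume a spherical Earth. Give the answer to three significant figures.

For cylindrical equal-area with standard parallel φ₀, h = cos φ / cos φ₀ and k = cos φ₀ / cos φ, so h·k = 1.
h = cos 17.2° / cos 39.8° = 0.9553/0.7683 = 1.243.

1.24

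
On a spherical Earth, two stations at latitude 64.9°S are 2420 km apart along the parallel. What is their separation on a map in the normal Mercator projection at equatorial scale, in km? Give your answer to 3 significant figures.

Mercator is conformal, so the point scale is isotropic: h = k = sec φ = 1/cos φ.
Along the parallel, k = sec 64.9° = 1/0.4242 = 2.357.
Map distance = 2420 × 2.357 ≈ 5700 km.

5700 km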